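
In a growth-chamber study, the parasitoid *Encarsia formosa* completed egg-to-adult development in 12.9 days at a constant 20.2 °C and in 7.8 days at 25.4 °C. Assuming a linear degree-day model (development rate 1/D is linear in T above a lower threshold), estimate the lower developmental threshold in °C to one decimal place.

Under the model K = D·(T − T_b), so D₁·(T₁ − T_b) = D₂·(T₂ − T_b).
12.9·(20.2 − T_b) = 7.8·(25.4 − T_b)
T_b = (12.9·20.2 − 7.8·25.4) / (12.9 − 7.8) = 62.46 / 5.1 = 12.247 °C ≈ 12.2 °C.

12.2 °C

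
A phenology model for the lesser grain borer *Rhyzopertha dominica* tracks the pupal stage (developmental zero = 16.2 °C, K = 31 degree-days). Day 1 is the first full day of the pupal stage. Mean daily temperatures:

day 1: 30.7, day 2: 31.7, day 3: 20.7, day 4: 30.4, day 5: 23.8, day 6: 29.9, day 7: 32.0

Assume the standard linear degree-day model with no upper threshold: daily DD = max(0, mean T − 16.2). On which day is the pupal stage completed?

day 3

Daily DD above 16.2 °C: 14.5, 15.5, 4.5, 14.2, 7.6, 13.7, 15.8.
Cumulative: 14.5, 30.0, 34.5, 48.7, 56.3, 70.0, 85.8.
The total first reaches 31 DD on day 3.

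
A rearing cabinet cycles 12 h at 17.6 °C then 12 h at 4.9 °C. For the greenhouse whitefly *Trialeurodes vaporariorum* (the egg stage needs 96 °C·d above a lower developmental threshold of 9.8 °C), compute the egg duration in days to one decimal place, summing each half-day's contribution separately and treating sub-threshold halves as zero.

24.6 days

Day half: max(0, 17.6 − 9.8) × 0.5 = 7.8 × 0.5 = 3.90 DD.
Night half: max(0, 4.9 − 9.8) × 0.5 = 0.0 × 0.5 = 0.00 DD.
Per 24 h: 3.90 DD/day.
Duration = 96 / 3.90 = 24.615 ≈ 24.6 days.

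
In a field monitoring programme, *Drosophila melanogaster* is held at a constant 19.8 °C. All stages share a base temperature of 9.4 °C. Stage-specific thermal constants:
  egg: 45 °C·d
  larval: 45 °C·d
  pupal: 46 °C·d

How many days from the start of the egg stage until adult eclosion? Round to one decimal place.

Daily accumulation at 19.8 °C = 19.8 − 9.4 = 10.4 DD/day.
Total K = 45 + 45 + 46 = 136 DD.
Total duration = 136 / 10.4 = 13.077 ≈ 13.1 days.

13.1 days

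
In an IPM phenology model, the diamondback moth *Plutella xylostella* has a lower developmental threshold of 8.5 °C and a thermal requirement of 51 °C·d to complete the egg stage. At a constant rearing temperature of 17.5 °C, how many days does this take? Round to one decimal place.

5.7 days

Daily accumulation = 17.5 − 8.5 = 9.0 DD/day.
Duration = 51 / 9.0 = 5.667 ≈ 5.7 days.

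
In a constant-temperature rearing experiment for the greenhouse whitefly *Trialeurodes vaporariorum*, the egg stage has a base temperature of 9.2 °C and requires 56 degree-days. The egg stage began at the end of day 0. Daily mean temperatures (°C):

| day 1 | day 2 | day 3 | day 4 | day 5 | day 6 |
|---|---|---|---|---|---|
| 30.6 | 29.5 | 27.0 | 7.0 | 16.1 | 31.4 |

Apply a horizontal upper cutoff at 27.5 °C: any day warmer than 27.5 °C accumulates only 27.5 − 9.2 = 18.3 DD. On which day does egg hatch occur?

day 5

Daily DD above 9.2 °C (capped at 18.3): 18.3, 18.3, 17.8, 0.0, 6.9, 18.3.
Cumulative: 18.3, 36.6, 54.4, 54.4, 61.3, 79.6.
The total first reaches 56 DD on day 5.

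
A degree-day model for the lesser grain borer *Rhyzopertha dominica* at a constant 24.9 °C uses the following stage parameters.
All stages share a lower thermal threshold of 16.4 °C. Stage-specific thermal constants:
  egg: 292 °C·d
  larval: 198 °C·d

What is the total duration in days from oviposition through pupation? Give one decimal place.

57.6 days

Daily accumulation at 24.9 °C = 24.9 − 16.4 = 8.5 DD/day.
Total K = 292 + 198 = 490 DD.
Total duration = 490 / 8.5 = 57.647 ≈ 57.6 days.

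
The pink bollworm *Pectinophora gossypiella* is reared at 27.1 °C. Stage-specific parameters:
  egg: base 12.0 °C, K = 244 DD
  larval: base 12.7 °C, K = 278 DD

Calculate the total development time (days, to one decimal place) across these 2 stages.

egg: 244 / (27.1 − 12.0) = 244 / 15.1 = 16.159 d.
larval: 278 / (27.1 − 12.7) = 278 / 14.4 = 19.306 d.
Sum = 35.464 ≈ 35.5 days.

35.5 days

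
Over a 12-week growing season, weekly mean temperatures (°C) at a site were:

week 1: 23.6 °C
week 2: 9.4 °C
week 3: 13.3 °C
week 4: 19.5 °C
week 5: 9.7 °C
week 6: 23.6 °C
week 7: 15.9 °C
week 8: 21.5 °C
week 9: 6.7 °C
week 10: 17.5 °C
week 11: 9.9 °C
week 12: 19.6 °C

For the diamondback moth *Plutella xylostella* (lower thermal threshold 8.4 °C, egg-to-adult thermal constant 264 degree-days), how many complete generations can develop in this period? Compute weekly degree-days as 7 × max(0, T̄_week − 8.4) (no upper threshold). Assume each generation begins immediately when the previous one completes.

2 generations

Weekly DD (7 × max(0, T̄ − 8.4)): 106.4, 7.0, 34.3, 77.7, 9.1, 106.4, 52.5, 91.7, 0.0, 63.7, 10.5, 78.4.
Season total = 637.7 DD.
Complete generations = ⌊637.7 / 264⌋ = 2.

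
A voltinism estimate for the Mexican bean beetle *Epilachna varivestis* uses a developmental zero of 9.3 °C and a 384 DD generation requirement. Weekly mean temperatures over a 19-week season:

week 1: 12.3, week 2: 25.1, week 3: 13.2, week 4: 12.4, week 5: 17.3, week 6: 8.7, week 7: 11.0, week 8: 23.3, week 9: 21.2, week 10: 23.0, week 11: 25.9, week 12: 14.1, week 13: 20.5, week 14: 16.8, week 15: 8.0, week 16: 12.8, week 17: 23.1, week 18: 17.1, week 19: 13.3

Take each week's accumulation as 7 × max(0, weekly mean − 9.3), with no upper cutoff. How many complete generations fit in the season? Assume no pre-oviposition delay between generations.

2 generations

Weekly DD (7 × max(0, T̄ − 9.3)): 21.0, 110.6, 27.3, 21.7, 56.0, 0.0, 11.9, 98.0, 83.3, 95.9, 116.2, 33.6, 78.4, 52.5, 0.0, 24.5, 96.6, 54.6, 28.0.
Season total = 1010.1 DD.
Complete generations = ⌊1010.1 / 384⌋ = 2.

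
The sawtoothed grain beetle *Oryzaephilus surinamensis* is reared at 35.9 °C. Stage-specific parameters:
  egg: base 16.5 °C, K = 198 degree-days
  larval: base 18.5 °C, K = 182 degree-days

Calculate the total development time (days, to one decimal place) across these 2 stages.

egg: 198 / (35.9 − 16.5) = 198 / 19.4 = 10.206 d.
larval: 182 / (35.9 − 18.5) = 182 / 17.4 = 10.460 d.
Sum = 20.666 ≈ 20.7 days.

20.7 days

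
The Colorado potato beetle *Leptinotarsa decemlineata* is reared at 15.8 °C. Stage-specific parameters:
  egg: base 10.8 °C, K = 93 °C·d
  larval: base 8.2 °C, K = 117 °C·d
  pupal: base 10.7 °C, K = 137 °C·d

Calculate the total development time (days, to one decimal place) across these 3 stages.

egg: 93 / (15.8 − 10.8) = 93 / 5.0 = 18.600 d.
larval: 117 / (15.8 − 8.2) = 117 / 7.6 = 15.395 d.
pupal: 137 / (15.8 − 10.7) = 137 / 5.1 = 26.863 d.
Sum = 60.857 ≈ 60.9 days.

60.9 days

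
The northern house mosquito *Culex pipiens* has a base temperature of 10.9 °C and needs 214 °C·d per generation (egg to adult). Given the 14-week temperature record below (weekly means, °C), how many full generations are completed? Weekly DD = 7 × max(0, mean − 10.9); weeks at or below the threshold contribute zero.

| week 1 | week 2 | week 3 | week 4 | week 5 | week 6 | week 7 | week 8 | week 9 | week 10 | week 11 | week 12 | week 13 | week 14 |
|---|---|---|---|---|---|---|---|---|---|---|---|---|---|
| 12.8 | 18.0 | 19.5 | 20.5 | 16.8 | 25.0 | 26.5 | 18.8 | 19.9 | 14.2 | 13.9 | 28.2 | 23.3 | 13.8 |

3 generations

Weekly DD (7 × max(0, T̄ − 10.9)): 13.3, 49.7, 60.2, 67.2, 41.3, 98.7, 109.2, 55.3, 63.0, 23.1, 21.0, 121.1, 86.8, 20.3.
Season total = 830.2 DD.
Complete generations = ⌊830.2 / 214⌋ = 3.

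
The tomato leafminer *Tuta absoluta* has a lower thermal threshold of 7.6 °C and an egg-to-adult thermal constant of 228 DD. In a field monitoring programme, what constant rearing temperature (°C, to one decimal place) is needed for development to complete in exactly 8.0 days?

36.1 °C

Required daily accumulation = 228 / 8.0 = 28.500 DD/day.
T = T_base + 28.500 = 7.6 + 28.500 = 36.100 ≈ 36.1 °C.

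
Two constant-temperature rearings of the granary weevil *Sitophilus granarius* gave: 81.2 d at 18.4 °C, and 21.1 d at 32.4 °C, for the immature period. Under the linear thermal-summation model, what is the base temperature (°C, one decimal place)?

Linear rate model ⇒ the product D·(T − T_b) is constant across temperatures.
81.2·(18.4 − T_b) = 21.1·(32.4 − T_b)
T_b = (81.2·18.4 − 21.1·32.4) / (81.2 − 21.1) = 810.44 / 60.1 = 13.485 °C ≈ 13.5 °C.

13.5 °C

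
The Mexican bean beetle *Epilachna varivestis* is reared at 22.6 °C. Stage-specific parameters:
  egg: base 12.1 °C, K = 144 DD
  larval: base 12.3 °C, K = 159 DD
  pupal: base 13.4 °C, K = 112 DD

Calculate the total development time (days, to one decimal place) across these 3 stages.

egg: 144 / (22.6 − 12.1) = 144 / 10.5 = 13.714 d.
larval: 159 / (22.6 − 12.3) = 159 / 10.3 = 15.437 d.
pupal: 112 / (22.6 − 13.4) = 112 / 9.2 = 12.174 d.
Sum = 41.325 ≈ 41.3 days.

41.3 days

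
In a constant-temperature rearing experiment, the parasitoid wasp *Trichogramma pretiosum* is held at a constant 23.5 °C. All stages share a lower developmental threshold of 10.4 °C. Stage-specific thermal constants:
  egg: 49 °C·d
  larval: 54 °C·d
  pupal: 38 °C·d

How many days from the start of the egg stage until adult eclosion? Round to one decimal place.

10.8 days

Daily accumulation at 23.5 °C = 23.5 − 10.4 = 13.1 DD/day.
Total K = 49 + 54 + 38 = 141 DD.
Total duration = 141 / 13.1 = 10.763 ≈ 10.8 days.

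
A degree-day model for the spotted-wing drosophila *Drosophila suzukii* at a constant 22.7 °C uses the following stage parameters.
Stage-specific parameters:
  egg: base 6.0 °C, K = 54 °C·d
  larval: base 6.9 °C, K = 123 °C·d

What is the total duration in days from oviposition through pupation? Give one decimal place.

egg: 54 / (22.7 − 6.0) = 54 / 16.7 = 3.234 d.
larval: 123 / (22.7 − 6.9) = 123 / 15.8 = 7.785 d.
Sum = 11.018 ≈ 11.0 days.

11.0 days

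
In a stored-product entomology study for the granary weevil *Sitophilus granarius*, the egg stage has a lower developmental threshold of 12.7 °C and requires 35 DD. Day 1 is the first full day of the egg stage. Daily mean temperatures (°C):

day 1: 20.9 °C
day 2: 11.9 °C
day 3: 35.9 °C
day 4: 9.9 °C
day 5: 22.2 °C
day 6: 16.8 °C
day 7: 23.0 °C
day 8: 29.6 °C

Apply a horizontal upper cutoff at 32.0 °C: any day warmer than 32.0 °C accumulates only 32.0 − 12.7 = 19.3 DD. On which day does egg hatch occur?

day 5

Daily DD above 12.7 °C (capped at 19.3): 8.2, 0.0, 19.3, 0.0, 9.5, 4.1, 10.3, 16.9.
Cumulative: 8.2, 8.2, 27.5, 27.5, 37.0, 41.1, 51.4, 68.3.
The total first reaches 35 DD on day 5.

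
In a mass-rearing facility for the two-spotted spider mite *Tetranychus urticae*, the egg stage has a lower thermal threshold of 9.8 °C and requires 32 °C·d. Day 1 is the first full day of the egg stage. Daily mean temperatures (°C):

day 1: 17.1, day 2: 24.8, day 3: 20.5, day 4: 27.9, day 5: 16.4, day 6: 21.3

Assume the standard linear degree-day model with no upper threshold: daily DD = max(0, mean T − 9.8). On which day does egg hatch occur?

day 3

Daily DD above 9.8 °C: 7.3, 15.0, 10.7, 18.1, 6.6, 11.5.
Cumulative: 7.3, 22.3, 33.0, 51.1, 57.7, 69.2.
The total first reaches 32 DD on day 3.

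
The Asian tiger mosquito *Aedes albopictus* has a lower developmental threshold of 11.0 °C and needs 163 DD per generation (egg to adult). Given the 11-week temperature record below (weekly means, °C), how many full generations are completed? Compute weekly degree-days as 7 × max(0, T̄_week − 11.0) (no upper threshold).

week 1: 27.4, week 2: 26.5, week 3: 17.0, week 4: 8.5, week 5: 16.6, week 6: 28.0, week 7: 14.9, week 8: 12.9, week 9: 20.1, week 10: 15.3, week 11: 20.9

3 generations

Weekly DD (7 × max(0, T̄ − 11.0)): 114.8, 108.5, 42.0, 0.0, 39.2, 119.0, 27.3, 13.3, 63.7, 30.1, 69.3.
Season total = 627.2 DD.
Complete generations = ⌊627.2 / 163⌋ = 3.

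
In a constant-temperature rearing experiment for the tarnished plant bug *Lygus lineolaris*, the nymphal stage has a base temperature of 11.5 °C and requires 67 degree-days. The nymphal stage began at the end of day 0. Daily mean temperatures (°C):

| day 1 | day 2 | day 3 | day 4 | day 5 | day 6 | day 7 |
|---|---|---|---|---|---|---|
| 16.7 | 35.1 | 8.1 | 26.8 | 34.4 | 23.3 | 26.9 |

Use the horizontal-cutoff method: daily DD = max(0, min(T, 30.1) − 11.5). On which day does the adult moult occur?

day 6

Daily DD above 11.5 °C (capped at 18.6): 5.2, 18.6, 0.0, 15.3, 18.6, 11.8, 15.4.
Cumulative: 5.2, 23.8, 23.8, 39.1, 57.7, 69.5, 84.9.
The total first reaches 67 DD on day 6.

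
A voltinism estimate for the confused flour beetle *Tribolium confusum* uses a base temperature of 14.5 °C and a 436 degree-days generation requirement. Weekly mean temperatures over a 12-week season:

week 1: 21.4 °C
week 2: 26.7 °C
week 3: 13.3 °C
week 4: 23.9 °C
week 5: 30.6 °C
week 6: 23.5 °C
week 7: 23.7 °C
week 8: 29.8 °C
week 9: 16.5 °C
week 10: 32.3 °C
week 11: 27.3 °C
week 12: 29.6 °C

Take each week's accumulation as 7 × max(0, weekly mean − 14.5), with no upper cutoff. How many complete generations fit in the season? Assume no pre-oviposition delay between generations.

2 generations

Weekly DD (7 × max(0, T̄ − 14.5)): 48.3, 85.4, 0.0, 65.8, 112.7, 63.0, 64.4, 107.1, 14.0, 124.6, 89.6, 105.7.
Season total = 880.6 DD.
Complete generations = ⌊880.6 / 436⌋ = 2.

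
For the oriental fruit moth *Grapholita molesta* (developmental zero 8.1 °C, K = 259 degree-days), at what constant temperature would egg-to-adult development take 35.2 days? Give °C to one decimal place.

Required daily accumulation = 259 / 35.2 = 7.358 DD/day.
T = T_base + 7.358 = 8.1 + 7.358 = 15.458 ≈ 15.5 °C.

15.5 °C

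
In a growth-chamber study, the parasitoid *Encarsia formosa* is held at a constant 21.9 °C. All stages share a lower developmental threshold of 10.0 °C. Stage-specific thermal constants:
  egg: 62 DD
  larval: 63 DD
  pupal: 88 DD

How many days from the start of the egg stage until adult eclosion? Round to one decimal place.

17.9 days

Daily accumulation at 21.9 °C = 21.9 − 10.0 = 11.9 DD/day.
Total K = 62 + 63 + 88 = 213 DD.
Total duration = 213 / 11.9 = 17.899 ≈ 17.9 days.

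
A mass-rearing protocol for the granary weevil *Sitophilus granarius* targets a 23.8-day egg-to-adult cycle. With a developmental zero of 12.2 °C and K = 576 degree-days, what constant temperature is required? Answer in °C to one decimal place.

Required daily accumulation = 576 / 23.8 = 24.202 DD/day.
T = T_base + 24.202 = 12.2 + 24.202 = 36.402 ≈ 36.4 °C.

36.4 °C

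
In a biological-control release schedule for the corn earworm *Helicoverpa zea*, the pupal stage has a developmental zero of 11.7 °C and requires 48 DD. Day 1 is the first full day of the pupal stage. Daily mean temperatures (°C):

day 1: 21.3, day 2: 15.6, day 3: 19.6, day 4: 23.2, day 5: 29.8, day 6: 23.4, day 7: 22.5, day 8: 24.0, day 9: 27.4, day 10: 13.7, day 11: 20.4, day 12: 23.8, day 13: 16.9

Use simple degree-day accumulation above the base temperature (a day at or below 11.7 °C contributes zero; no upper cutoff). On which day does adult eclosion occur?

Daily DD above 11.7 °C: 9.6, 3.9, 7.9, 11.5, 18.1, 11.7, 10.8, 12.3, 15.7, 2.0, 8.7, 12.1, 5.2.
Cumulative: 9.6, 13.5, 21.4, 32.9, 51.0, 62.7, 73.5, 85.8, 101.5, 103.5, 112.2, 124.3, 129.5.
The total first reaches 48 DD on day 5.

day 5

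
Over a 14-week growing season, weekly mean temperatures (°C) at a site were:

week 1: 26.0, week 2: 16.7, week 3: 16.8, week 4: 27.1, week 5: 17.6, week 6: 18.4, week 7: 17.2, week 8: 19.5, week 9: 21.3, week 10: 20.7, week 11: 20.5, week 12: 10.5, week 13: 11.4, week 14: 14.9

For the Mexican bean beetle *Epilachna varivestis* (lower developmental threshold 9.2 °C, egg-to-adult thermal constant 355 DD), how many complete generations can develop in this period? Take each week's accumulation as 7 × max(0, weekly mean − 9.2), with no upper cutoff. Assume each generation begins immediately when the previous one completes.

Weekly DD (7 × max(0, T̄ − 9.2)): 117.6, 52.5, 53.2, 125.3, 58.8, 64.4, 56.0, 72.1, 84.7, 80.5, 79.1, 9.1, 15.4, 39.9.
Season total = 908.6 DD.
Complete generations = ⌊908.6 / 355⌋ = 2.

2 generations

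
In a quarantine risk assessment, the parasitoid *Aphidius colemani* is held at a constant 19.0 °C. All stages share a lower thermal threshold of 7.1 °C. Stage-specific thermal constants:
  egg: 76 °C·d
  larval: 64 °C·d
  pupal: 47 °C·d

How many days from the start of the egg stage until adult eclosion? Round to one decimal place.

Daily accumulation at 19.0 °C = 19.0 − 7.1 = 11.9 DD/day.
Total K = 76 + 64 + 47 = 187 DD.
Total duration = 187 / 11.9 = 15.714 ≈ 15.7 days.

15.7 days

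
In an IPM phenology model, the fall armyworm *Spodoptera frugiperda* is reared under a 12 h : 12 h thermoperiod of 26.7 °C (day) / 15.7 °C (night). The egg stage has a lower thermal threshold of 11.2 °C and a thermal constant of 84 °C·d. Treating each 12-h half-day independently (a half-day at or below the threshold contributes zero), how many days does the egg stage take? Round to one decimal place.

Day half: max(0, 26.7 − 11.2) × 0.5 = 15.5 × 0.5 = 7.75 DD.
Night half: max(0, 15.7 − 11.2) × 0.5 = 4.5 × 0.5 = 2.25 DD.
Per 24 h: 10.00 DD/day.
Duration = 84 / 10.00 = 8.400 ≈ 8.4 days.

8.4 days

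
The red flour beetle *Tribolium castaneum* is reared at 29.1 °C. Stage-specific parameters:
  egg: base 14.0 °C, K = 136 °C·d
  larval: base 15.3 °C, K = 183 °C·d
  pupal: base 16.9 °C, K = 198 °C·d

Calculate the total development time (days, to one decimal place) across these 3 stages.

egg: 136 / (29.1 − 14.0) = 136 / 15.1 = 9.007 d.
larval: 183 / (29.1 − 15.3) = 183 / 13.8 = 13.261 d.
pupal: 198 / (29.1 − 16.9) = 198 / 12.2 = 16.230 d.
Sum = 38.497 ≈ 38.5 days.

38.5 days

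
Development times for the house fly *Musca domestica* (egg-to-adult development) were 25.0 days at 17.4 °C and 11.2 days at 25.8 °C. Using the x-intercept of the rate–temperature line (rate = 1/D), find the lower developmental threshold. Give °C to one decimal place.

Linear rate model ⇒ the product D·(T − T_b) is constant across temperatures.
25.0·(17.4 − T_b) = 11.2·(25.8 − T_b)
T_b = (25.0·17.4 − 11.2·25.8) / (25.0 − 11.2) = 146.04 / 13.8 = 10.583 °C ≈ 10.6 °C.

10.6 °C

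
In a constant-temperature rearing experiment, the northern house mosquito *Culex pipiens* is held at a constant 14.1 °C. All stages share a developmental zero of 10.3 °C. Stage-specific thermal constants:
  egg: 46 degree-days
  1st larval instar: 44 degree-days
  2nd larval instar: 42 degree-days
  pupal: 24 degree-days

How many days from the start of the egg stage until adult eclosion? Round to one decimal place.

41.1 days

Daily accumulation at 14.1 °C = 14.1 − 10.3 = 3.8 DD/day.
Total K = 46 + 44 + 42 + 24 = 156 DD.
Total duration = 156 / 3.8 = 41.053 ≈ 41.1 days.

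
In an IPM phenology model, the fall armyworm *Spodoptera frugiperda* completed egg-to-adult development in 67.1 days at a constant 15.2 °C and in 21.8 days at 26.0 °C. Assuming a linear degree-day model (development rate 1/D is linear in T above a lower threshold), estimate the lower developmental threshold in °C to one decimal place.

Linear rate model ⇒ the product D·(T − T_b) is constant across temperatures.
67.1·(15.2 − T_b) = 21.8·(26.0 − T_b)
T_b = (67.1·15.2 − 21.8·26.0) / (67.1 − 21.8) = 453.12 / 45.3 = 10.003 °C ≈ 10.0 °C.

10.0 °C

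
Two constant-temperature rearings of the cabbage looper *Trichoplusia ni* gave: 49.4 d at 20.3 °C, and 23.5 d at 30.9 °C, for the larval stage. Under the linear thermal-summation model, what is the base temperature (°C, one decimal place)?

10.7 °C

Linear rate model ⇒ the product D·(T − T_b) is constant across temperatures.
49.4·(20.3 − T_b) = 23.5·(30.9 − T_b)
T_b = (49.4·20.3 − 23.5·30.9) / (49.4 − 23.5) = 276.67 / 25.9 = 10.682 °C ≈ 10.7 °C.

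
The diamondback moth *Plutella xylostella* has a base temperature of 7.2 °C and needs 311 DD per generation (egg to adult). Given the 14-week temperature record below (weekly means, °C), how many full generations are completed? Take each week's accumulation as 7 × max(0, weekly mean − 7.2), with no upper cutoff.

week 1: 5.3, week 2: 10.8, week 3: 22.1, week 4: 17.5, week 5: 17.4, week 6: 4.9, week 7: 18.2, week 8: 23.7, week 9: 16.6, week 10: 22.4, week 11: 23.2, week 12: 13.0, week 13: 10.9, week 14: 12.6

2 generations

Weekly DD (7 × max(0, T̄ − 7.2)): 0.0, 25.2, 104.3, 72.1, 71.4, 0.0, 77.0, 115.5, 65.8, 106.4, 112.0, 40.6, 25.9, 37.8.
Season total = 854.0 DD.
Complete generations = ⌊854.0 / 311⌋ = 2.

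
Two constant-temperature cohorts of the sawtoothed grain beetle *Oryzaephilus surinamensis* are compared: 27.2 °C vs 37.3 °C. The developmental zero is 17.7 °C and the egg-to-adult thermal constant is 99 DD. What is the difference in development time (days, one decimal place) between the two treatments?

5.4 days

At 27.2 °C: 99 / (27.2 − 17.7) = 99 / 9.5 = 10.421 d.
At 37.3 °C: 99 / (37.3 − 17.7) = 99 / 19.6 = 5.051 d.
Difference = |10.421 − 5.051| = 5.370 ≈ 5.4 days.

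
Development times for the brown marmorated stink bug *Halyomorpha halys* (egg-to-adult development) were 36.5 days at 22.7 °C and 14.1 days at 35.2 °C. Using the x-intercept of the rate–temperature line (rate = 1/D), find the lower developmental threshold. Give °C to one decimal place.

14.8 °C

Under the model K = D·(T − T_b), so D₁·(T₁ − T_b) = D₂·(T₂ − T_b).
36.5·(22.7 − T_b) = 14.1·(35.2 − T_b)
T_b = (36.5·22.7 − 14.1·35.2) / (36.5 − 14.1) = 332.23 / 22.4 = 14.832 °C ≈ 14.8 °C.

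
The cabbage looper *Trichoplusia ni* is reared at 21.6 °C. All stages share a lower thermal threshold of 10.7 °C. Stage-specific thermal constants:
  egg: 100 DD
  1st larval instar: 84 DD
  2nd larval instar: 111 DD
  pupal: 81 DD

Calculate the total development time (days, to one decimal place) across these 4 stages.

34.5 days

Daily accumulation at 21.6 °C = 21.6 − 10.7 = 10.9 DD/day.
Total K = 100 + 84 + 111 + 81 = 376 DD.
Total duration = 376 / 10.9 = 34.495 ≈ 34.5 days.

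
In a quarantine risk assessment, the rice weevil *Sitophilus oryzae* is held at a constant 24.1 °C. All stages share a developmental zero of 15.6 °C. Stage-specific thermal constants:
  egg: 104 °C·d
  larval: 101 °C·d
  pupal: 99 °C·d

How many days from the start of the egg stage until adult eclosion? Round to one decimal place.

Daily accumulation at 24.1 °C = 24.1 − 15.6 = 8.5 DD/day.
Total K = 104 + 101 + 99 = 304 DD.
Total duration = 304 / 8.5 = 35.765 ≈ 35.8 days.

35.8 days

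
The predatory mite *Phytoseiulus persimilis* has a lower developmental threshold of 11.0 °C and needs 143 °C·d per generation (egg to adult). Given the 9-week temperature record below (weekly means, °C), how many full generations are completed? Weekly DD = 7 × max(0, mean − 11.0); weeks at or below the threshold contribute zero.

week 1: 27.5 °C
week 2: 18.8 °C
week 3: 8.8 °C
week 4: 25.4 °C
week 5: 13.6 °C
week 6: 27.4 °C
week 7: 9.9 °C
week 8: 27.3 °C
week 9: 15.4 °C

Weekly DD (7 × max(0, T̄ − 11.0)): 115.5, 54.6, 0.0, 100.8, 18.2, 114.8, 0.0, 114.1, 30.8.
Season total = 548.8 DD.
Complete generations = ⌊548.8 / 143⌋ = 3.

3 generations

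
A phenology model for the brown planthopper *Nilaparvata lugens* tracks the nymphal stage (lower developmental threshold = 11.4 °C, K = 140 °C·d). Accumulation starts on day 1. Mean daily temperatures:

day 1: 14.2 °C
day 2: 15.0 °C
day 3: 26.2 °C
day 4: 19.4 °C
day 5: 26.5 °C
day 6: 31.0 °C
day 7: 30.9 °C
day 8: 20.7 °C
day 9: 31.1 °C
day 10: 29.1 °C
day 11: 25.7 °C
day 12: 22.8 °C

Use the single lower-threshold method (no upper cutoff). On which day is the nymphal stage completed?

day 11

Daily DD above 11.4 °C: 2.8, 3.6, 14.8, 8.0, 15.1, 19.6, 19.5, 9.3, 19.7, 17.7, 14.3, 11.4.
Cumulative: 2.8, 6.4, 21.2, 29.2, 44.3, 63.9, 83.4, 92.7, 112.4, 130.1, 144.4, 155.8.
The total first reaches 140 DD on day 11.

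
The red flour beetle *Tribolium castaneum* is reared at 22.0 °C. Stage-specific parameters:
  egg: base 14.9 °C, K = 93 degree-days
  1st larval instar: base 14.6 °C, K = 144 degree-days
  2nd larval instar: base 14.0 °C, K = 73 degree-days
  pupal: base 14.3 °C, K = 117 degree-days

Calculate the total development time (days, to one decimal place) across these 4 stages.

56.9 days

egg: 93 / (22.0 − 14.9) = 93 / 7.1 = 13.099 d.
1st larval instar: 144 / (22.0 − 14.6) = 144 / 7.4 = 19.459 d.
2nd larval instar: 73 / (22.0 − 14.0) = 73 / 8.0 = 9.125 d.
pupal: 117 / (22.0 − 14.3) = 117 / 7.7 = 15.195 d.
Sum = 56.878 ≈ 56.9 days.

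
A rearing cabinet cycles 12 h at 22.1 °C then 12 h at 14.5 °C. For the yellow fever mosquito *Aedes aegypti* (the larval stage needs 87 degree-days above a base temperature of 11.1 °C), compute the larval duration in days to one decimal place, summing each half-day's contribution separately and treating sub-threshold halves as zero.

12.1 days

Day half: max(0, 22.1 − 11.1) × 0.5 = 11.0 × 0.5 = 5.50 DD.
Night half: max(0, 14.5 − 11.1) × 0.5 = 3.4 × 0.5 = 1.70 DD.
Per 24 h: 7.20 DD/day.
Duration = 87 / 7.20 = 12.083 ≈ 12.1 days.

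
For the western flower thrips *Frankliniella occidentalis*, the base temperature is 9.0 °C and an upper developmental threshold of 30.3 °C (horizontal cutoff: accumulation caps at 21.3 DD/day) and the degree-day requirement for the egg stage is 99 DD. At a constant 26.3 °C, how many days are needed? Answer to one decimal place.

Daily accumulation = 26.3 − 9.0 = 17.3 DD/day.
Duration = 99 / 17.3 = 5.723 ≈ 5.7 days.

5.7 days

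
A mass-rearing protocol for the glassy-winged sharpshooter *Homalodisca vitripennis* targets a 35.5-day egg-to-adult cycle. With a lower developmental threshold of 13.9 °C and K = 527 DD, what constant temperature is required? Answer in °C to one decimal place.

28.7 °C

Required daily accumulation = 527 / 35.5 = 14.845 DD/day.
T = T_base + 14.845 = 13.9 + 14.845 = 28.745 ≈ 28.7 °C.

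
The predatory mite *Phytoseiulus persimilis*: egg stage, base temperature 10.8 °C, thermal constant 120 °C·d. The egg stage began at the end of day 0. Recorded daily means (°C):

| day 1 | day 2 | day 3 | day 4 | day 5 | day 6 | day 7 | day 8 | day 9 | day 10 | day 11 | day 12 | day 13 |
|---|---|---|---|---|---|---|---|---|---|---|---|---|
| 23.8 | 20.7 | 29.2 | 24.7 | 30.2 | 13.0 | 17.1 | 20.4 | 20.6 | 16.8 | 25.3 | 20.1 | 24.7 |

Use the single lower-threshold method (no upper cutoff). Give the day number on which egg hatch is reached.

Daily DD above 10.8 °C: 13.0, 9.9, 18.4, 13.9, 19.4, 2.2, 6.3, 9.6, 9.8, 6.0, 14.5, 9.3, 13.9.
Cumulative: 13.0, 22.9, 41.3, 55.2, 74.6, 76.8, 83.1, 92.7, 102.5, 108.5, 123.0, 132.3, 146.2.
The total first reaches 120 DD on day 11.

day 11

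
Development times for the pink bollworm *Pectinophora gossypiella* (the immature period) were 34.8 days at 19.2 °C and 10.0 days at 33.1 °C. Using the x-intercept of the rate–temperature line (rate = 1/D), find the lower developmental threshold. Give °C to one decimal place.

13.6 °C

Under the model K = D·(T − T_b), so D₁·(T₁ − T_b) = D₂·(T₂ − T_b).
34.8·(19.2 − T_b) = 10.0·(33.1 − T_b)
T_b = (34.8·19.2 − 10.0·33.1) / (34.8 − 10.0) = 337.16 / 24.8 = 13.595 °C ≈ 13.6 °C.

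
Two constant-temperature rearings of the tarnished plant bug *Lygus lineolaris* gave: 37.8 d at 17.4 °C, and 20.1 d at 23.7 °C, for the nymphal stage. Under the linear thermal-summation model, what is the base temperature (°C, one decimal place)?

10.2 °C

Linear rate model ⇒ the product D·(T − T_b) is constant across temperatures.
37.8·(17.4 − T_b) = 20.1·(23.7 − T_b)
T_b = (37.8·17.4 − 20.1·23.7) / (37.8 − 20.1) = 181.35 / 17.7 = 10.246 °C ≈ 10.2 °C.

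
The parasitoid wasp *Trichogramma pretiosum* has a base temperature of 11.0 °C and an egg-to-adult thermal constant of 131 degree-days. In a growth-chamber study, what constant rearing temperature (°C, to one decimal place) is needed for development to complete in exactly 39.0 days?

14.4 °C

Required daily accumulation = 131 / 39.0 = 3.359 DD/day.
T = T_base + 3.359 = 11.0 + 3.359 = 14.359 ≈ 14.4 °C.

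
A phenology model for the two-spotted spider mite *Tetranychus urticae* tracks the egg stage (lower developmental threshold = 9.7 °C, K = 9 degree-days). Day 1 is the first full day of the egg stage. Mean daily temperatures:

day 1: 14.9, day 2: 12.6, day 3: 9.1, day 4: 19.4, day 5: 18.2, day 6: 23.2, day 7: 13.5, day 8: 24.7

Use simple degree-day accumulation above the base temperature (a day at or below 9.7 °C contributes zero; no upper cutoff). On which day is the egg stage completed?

Daily DD above 9.7 °C: 5.2, 2.9, 0.0, 9.7, 8.5, 13.5, 3.8, 15.0.
Cumulative: 5.2, 8.1, 8.1, 17.8, 26.3, 39.8, 43.6, 58.6.
The total first reaches 9 DD on day 4.

day 4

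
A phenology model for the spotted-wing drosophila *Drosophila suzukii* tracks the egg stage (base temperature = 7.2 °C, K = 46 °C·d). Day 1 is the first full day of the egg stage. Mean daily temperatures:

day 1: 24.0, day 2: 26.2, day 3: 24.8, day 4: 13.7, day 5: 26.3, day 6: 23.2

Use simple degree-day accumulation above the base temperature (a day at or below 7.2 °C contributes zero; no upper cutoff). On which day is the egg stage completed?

Daily DD above 7.2 °C: 16.8, 19.0, 17.6, 6.5, 19.1, 16.0.
Cumulative: 16.8, 35.8, 53.4, 59.9, 79.0, 95.0.
The total first reaches 46 DD on day 3.

day 3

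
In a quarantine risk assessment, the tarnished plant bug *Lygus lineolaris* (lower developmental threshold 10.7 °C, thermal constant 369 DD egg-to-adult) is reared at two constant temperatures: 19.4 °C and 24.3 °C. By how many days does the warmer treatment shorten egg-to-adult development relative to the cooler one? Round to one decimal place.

At 19.4 °C: 369 / (19.4 − 10.7) = 369 / 8.7 = 42.414 d.
At 24.3 °C: 369 / (24.3 − 10.7) = 369 / 13.6 = 27.132 d.
Difference = |42.414 − 27.132| = 15.281 ≈ 15.3 days.

15.3 days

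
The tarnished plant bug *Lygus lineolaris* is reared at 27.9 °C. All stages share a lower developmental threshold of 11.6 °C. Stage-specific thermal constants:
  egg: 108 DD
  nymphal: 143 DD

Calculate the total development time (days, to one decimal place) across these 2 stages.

Daily accumulation at 27.9 °C = 27.9 − 11.6 = 16.3 DD/day.
Total K = 108 + 143 = 251 DD.
Total duration = 251 / 16.3 = 15.399 ≈ 15.4 days.

15.4 days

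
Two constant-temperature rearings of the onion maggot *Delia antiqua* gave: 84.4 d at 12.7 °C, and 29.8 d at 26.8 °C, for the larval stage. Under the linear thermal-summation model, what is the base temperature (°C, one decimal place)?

5.0 °C

Under the model K = D·(T − T_b), so D₁·(T₁ − T_b) = D₂·(T₂ − T_b).
84.4·(12.7 − T_b) = 29.8·(26.8 − T_b)
T_b = (84.4·12.7 − 29.8·26.8) / (84.4 − 29.8) = 273.24 / 54.6 = 5.004 °C ≈ 5.0 °C.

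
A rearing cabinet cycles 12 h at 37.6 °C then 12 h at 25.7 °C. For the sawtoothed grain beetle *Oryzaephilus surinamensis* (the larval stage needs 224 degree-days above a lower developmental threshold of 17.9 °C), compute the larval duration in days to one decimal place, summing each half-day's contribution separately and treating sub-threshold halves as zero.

Day half: max(0, 37.6 − 17.9) × 0.5 = 19.7 × 0.5 = 9.85 DD.
Night half: max(0, 25.7 − 17.9) × 0.5 = 7.8 × 0.5 = 3.90 DD.
Per 24 h: 13.75 DD/day.
Duration = 224 / 13.75 = 16.291 ≈ 16.3 days.

16.3 days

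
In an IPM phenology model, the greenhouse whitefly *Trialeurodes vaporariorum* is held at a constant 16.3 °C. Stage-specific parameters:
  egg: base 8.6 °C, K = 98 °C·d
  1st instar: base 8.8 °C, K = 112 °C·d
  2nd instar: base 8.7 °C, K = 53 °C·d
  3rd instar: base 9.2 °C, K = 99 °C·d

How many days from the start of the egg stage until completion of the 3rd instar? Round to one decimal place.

48.6 days

egg: 98 / (16.3 − 8.6) = 98 / 7.7 = 12.727 d.
1st instar: 112 / (16.3 − 8.8) = 112 / 7.5 = 14.933 d.
2nd instar: 53 / (16.3 − 8.7) = 53 / 7.6 = 6.974 d.
3rd instar: 99 / (16.3 − 9.2) = 99 / 7.1 = 13.944 d.
Sum = 48.578 ≈ 48.6 days.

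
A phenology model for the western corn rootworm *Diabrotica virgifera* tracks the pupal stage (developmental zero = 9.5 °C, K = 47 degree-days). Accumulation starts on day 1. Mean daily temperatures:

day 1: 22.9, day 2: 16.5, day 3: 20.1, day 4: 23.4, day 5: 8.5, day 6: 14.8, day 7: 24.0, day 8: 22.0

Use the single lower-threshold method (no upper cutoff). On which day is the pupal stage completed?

Daily DD above 9.5 °C: 13.4, 7.0, 10.6, 13.9, 0.0, 5.3, 14.5, 12.5.
Cumulative: 13.4, 20.4, 31.0, 44.9, 44.9, 50.2, 64.7, 77.2.
The total first reaches 47 DD on day 6.

day 6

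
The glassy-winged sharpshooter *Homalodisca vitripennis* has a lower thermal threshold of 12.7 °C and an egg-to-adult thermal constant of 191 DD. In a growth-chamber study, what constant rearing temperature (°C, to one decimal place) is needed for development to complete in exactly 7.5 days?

Required daily accumulation = 191 / 7.5 = 25.467 DD/day.
T = T_base + 25.467 = 12.7 + 25.467 = 38.167 ≈ 38.2 °C.

38.2 °C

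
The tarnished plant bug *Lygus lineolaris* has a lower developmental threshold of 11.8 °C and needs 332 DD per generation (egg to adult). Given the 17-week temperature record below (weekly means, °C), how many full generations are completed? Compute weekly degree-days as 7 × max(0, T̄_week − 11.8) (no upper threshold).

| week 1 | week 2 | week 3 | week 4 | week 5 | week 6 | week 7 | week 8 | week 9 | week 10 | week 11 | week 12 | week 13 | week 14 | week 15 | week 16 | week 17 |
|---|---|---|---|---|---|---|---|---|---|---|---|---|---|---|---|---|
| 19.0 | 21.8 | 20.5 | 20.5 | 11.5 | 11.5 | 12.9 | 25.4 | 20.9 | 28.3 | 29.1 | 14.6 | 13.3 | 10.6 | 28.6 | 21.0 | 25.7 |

Weekly DD (7 × max(0, T̄ − 11.8)): 50.4, 70.0, 60.9, 60.9, 0.0, 0.0, 7.7, 95.2, 63.7, 115.5, 121.1, 19.6, 10.5, 0.0, 117.6, 64.4, 97.3.
Season total = 954.8 DD.
Complete generations = ⌊954.8 / 332⌋ = 2.

2 generations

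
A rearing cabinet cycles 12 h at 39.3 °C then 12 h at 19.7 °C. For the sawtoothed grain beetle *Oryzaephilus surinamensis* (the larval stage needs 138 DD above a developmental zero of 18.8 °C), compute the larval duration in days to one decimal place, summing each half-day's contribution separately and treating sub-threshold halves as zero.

12.9 days

Day half: max(0, 39.3 − 18.8) × 0.5 = 20.5 × 0.5 = 10.25 DD.
Night half: max(0, 19.7 − 18.8) × 0.5 = 0.9 × 0.5 = 0.45 DD.
Per 24 h: 10.70 DD/day.
Duration = 138 / 10.70 = 12.897 ≈ 12.9 days.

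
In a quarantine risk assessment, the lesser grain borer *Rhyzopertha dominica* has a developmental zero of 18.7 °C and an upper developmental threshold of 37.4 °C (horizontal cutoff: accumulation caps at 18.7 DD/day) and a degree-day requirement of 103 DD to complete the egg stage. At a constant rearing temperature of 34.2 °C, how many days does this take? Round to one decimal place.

Daily accumulation = 34.2 − 18.7 = 15.5 DD/day.
Duration = 103 / 15.5 = 6.645 ≈ 6.6 days.

6.6 days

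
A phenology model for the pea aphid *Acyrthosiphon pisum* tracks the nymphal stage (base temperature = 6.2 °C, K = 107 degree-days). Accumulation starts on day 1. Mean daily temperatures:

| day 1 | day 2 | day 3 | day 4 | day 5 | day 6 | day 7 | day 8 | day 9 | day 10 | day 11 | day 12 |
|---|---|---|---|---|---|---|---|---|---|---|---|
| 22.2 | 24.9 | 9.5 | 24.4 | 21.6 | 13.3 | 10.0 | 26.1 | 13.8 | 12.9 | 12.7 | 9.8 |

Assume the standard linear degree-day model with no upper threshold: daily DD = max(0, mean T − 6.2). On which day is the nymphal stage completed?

Daily DD above 6.2 °C: 16.0, 18.7, 3.3, 18.2, 15.4, 7.1, 3.8, 19.9, 7.6, 6.7, 6.5, 3.6.
Cumulative: 16.0, 34.7, 38.0, 56.2, 71.6, 78.7, 82.5, 102.4, 110.0, 116.7, 123.2, 126.8.
The total first reaches 107 DD on day 9.

day 9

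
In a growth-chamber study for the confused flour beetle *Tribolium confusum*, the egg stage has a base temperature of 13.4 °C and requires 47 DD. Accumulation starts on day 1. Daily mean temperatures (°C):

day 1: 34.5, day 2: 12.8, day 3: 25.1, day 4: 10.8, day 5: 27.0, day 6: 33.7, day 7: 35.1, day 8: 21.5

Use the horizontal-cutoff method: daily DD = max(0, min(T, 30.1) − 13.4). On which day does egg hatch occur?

Daily DD above 13.4 °C (capped at 16.7): 16.7, 0.0, 11.7, 0.0, 13.6, 16.7, 16.7, 8.1.
Cumulative: 16.7, 16.7, 28.4, 28.4, 42.0, 58.7, 75.4, 83.5.
The total first reaches 47 DD on day 6.

day 6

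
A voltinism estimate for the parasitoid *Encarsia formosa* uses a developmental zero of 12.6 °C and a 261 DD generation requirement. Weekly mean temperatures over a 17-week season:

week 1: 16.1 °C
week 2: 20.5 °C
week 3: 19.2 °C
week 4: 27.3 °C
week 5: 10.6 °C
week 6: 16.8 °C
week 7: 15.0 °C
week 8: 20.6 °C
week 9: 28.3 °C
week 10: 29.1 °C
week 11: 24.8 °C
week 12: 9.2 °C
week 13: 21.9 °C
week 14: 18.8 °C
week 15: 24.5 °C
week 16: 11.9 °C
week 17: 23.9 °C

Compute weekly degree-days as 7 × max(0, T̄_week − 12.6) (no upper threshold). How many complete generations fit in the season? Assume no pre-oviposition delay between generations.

3 generations

Weekly DD (7 × max(0, T̄ − 12.6)): 24.5, 55.3, 46.2, 102.9, 0.0, 29.4, 16.8, 56.0, 109.9, 115.5, 85.4, 0.0, 65.1, 43.4, 83.3, 0.0, 79.1.
Season total = 912.8 DD.
Complete generations = ⌊912.8 / 261⌋ = 3.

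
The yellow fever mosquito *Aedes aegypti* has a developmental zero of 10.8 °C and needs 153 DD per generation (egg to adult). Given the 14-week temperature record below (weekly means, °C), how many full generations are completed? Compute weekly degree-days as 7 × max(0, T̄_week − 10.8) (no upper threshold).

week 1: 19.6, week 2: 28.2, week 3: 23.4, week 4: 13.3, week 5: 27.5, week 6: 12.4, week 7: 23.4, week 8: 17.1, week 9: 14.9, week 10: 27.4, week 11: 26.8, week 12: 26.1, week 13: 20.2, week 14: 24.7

Weekly DD (7 × max(0, T̄ − 10.8)): 61.6, 121.8, 88.2, 17.5, 116.9, 11.2, 88.2, 44.1, 28.7, 116.2, 112.0, 107.1, 65.8, 97.3.
Season total = 1076.6 DD.
Complete generations = ⌊1076.6 / 153⌋ = 7.

7 generations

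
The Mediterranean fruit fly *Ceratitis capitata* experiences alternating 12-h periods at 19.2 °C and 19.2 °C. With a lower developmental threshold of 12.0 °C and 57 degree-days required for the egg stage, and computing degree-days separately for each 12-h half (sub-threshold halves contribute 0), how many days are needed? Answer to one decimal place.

Day half: max(0, 19.2 − 12.0) × 0.5 = 7.2 × 0.5 = 3.60 DD.
Night half: max(0, 19.2 − 12.0) × 0.5 = 7.2 × 0.5 = 3.60 DD.
Per 24 h: 7.20 DD/day.
Duration = 57 / 7.20 = 7.917 ≈ 7.9 days.

7.9 days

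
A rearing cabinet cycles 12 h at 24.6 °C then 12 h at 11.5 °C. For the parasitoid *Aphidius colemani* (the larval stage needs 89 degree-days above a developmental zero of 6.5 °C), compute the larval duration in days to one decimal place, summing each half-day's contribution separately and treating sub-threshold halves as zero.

7.7 days

Day half: max(0, 24.6 − 6.5) × 0.5 = 18.1 × 0.5 = 9.05 DD.
Night half: max(0, 11.5 − 6.5) × 0.5 = 5.0 × 0.5 = 2.50 DD.
Per 24 h: 11.55 DD/day.
Duration = 89 / 11.55 = 7.706 ≈ 7.7 days.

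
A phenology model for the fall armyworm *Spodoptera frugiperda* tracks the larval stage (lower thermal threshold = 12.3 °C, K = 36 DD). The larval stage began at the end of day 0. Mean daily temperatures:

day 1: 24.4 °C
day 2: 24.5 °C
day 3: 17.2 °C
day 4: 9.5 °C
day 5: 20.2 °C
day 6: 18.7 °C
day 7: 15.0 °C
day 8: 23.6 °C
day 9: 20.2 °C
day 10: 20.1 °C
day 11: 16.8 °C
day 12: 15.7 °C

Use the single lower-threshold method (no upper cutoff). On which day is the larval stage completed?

day 5

Daily DD above 12.3 °C: 12.1, 12.2, 4.9, 0.0, 7.9, 6.4, 2.7, 11.3, 7.9, 7.8, 4.5, 3.4.
Cumulative: 12.1, 24.3, 29.2, 29.2, 37.1, 43.5, 46.2, 57.5, 65.4, 73.2, 77.7, 81.1.
The total first reaches 36 DD on day 5.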